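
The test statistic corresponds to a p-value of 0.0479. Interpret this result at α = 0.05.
Since p = 0.0479 < α = 0.05, reject H₀.
There is sufficient evidence to reject the null hypothesis; the result is statistically significant at the 0.05 level.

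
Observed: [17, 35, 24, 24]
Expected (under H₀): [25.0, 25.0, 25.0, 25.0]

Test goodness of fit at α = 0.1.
Chi-square goodness of fit test:
H₀: observed counts match expected distribution
H₁: observed counts differ from expected distribution
df = k - 1 = 3
χ² = Σ(O - E)²/E
   = (17 - 25.0)²/25.0 + (35 - 25.0)²/25.0 + (24 - 25.0)²/25.0 + (24 - 25.0)²/25.0
   = 2.560 + 4.000 + 0.040 + 0.040
   = 6.64
p-value = 0.0843

Since p-value < α = 0.1, we reject H₀.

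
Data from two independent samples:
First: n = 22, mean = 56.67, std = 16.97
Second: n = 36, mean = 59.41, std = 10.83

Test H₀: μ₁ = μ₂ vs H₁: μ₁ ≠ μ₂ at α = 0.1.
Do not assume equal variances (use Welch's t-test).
Welch's two-sample t-test:
H₀: μ₁ = μ₂
H₁: μ₁ ≠ μ₂
s₁²/n₁ = 16.97²/22 = 13.0900,  s₂²/n₂ = 10.83²/36 = 3.2580
SE = √(s₁²/n₁ + s₂²/n₂) = √(13.0900 + 3.2580) = 4.0433
df (Welch-Satterthwaite) = (s₁²/n₁ + s₂²/n₂)² / [(s₁²/n₁)²/(n₁-1) + (s₂²/n₂)²/(n₂-1)] ≈ 31.58
t = (x̄₁ - x̄₂) / SE = (56.67 - 59.41) / 4.0433 = -2.74 / 4.0433 = -0.678
p-value = 0.5029

Since p-value > α = 0.1, we fail to reject H₀.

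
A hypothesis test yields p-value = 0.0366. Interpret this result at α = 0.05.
Since p = 0.0366 < α = 0.05, reject H₀.
There is sufficient evidence to reject the null hypothesis; the result is statistically significant at the 0.05 level.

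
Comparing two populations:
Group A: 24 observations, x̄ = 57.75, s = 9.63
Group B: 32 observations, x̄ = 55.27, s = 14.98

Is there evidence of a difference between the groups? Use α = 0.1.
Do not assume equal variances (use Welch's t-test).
Welch's two-sample t-test:
H₀: μ₁ = μ₂
H₁: μ₁ ≠ μ₂
s₁²/n₁ = 9.63²/24 = 3.8640,  s₂²/n₂ = 14.98²/32 = 7.0125
SE = √(s₁²/n₁ + s₂²/n₂) = √(3.8640 + 7.0125) = 3.2980
df (Welch-Satterthwaite) = (s₁²/n₁ + s₂²/n₂)² / [(s₁²/n₁)²/(n₁-1) + (s₂²/n₂)²/(n₂-1)] ≈ 52.92
t = (x̄₁ - x̄₂) / SE = (57.75 - 55.27) / 3.2980 = 2.48 / 3.2980 = 0.752
p-value = 0.4554

Since p-value > α = 0.1, we fail to reject H₀.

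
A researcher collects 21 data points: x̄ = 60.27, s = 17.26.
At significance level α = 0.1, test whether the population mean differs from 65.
One-sample t-test:
H₀: μ = 65
H₁: μ ≠ 65
df = n - 1 = 20
t = (x̄ - μ₀) / (s/√n) = (60.27 - 65) / (17.26/√21) = -1.256
p-value = 0.2237

Since p-value > α = 0.1, we fail to reject H₀.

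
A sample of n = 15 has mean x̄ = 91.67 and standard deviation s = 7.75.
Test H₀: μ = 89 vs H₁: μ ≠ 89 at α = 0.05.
One-sample t-test:
H₀: μ = 89
H₁: μ ≠ 89
df = n - 1 = 14
t = (x̄ - μ₀) / (s/√n) = (91.67 - 89) / (7.75/√15) = 1.334
p-value = 0.2034

Since p-value > α = 0.05, we fail to reject H₀.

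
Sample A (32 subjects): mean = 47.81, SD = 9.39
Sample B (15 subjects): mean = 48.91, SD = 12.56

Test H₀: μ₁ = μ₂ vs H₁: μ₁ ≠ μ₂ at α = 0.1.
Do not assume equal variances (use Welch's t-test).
Welch's two-sample t-test:
H₀: μ₁ = μ₂
H₁: μ₁ ≠ μ₂
s₁²/n₁ = 9.39²/32 = 2.7554,  s₂²/n₂ = 12.56²/15 = 10.5169
SE = √(s₁²/n₁ + s₂²/n₂) = √(2.7554 + 10.5169) = 3.6431
df (Welch-Satterthwaite) = (s₁²/n₁ + s₂²/n₂)² / [(s₁²/n₁)²/(n₁-1) + (s₂²/n₂)²/(n₂-1)] ≈ 21.63
t = (x̄₁ - x̄₂) / SE = (47.81 - 48.91) / 3.6431 = -1.10 / 3.6431 = -0.302
p-value = 0.7656

Since p-value > α = 0.1, we fail to reject H₀.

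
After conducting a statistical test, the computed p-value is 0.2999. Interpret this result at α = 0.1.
Since p = 0.2999 > α = 0.1, fail to reject H₀.
There is insufficient evidence to reject the null hypothesis; the result is not statistically significant at the 0.1 level.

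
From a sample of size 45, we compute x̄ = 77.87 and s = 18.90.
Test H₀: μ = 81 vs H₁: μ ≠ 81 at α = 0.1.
One-sample t-test:
H₀: μ = 81
H₁: μ ≠ 81
df = n - 1 = 44
t = (x̄ - μ₀) / (s/√n) = (77.87 - 81) / (18.90/√45) = -1.111
p-value = 0.2726

Since p-value > α = 0.1, we fail to reject H₀.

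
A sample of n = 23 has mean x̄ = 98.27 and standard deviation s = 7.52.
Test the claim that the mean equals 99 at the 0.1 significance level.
One-sample t-test:
H₀: μ = 99
H₁: μ ≠ 99
df = n - 1 = 22
t = (x̄ - μ₀) / (s/√n) = (98.27 - 99) / (7.52/√23) = -0.466
p-value = 0.6461

Since p-value > α = 0.1, we fail to reject H₀.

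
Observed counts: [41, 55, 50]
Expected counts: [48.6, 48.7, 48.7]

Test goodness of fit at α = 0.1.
Chi-square goodness of fit test:
H₀: observed counts match expected distribution
H₁: observed counts differ from expected distribution
df = k - 1 = 2
χ² = Σ(O - E)²/E
   = (41 - 48.6)²/48.6 + (55 - 48.7)²/48.7 + (50 - 48.7)²/48.7
   = 1.188 + 0.815 + 0.035
   = 2.04
p-value = 0.3609

Since p-value > α = 0.1, we fail to reject H₀.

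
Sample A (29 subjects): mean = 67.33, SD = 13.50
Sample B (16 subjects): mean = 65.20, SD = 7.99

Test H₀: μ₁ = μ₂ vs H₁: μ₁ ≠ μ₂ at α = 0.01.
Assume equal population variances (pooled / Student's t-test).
Student's two-sample t-test (equal variances):
H₀: μ₁ = μ₂
H₁: μ₁ ≠ μ₂
df = n₁ + n₂ - 2 = 43
Pooled variance s_p² = [(n₁-1)s₁² + (n₂-1)s₂²] / (n₁ + n₂ - 2) = [(28)(13.50²) + (15)(7.99²)] / 43 = 140.9442
SE = √(s_p²(1/n₁ + 1/n₂)) = √(140.9442 × (1/29 + 1/16)) = 3.6972
t = (x̄₁ - x̄₂) / SE = (67.33 - 65.20) / 3.6972 = 2.13 / 3.6972 = 0.576
p-value = 0.5675

Since p-value > α = 0.01, we fail to reject H₀.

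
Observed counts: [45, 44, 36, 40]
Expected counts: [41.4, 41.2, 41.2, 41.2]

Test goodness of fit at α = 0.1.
Chi-square goodness of fit test:
H₀: observed counts match expected distribution
H₁: observed counts differ from expected distribution
df = k - 1 = 3
χ² = Σ(O - E)²/E
   = (45 - 41.4)²/41.4 + (44 - 41.2)²/41.2 + (36 - 41.2)²/41.2 + (40 - 41.2)²/41.2
   = 0.313 + 0.190 + 0.656 + 0.035
   = 1.19
p-value = 0.7543

Since p-value > α = 0.1, we fail to reject H₀.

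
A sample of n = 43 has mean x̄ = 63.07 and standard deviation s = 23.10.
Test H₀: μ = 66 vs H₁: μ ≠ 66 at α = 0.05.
One-sample t-test:
H₀: μ = 66
H₁: μ ≠ 66
df = n - 1 = 42
t = (x̄ - μ₀) / (s/√n) = (63.07 - 66) / (23.10/√43) = -0.832
p-value = 0.4103

Since p-value > α = 0.05, we fail to reject H₀.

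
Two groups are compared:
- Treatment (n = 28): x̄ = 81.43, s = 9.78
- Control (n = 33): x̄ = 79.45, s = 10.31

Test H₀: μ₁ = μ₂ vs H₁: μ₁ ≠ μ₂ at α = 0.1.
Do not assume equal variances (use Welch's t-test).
Welch's two-sample t-test:
H₀: μ₁ = μ₂
H₁: μ₁ ≠ μ₂
s₁²/n₁ = 9.78²/28 = 3.4160,  s₂²/n₂ = 10.31²/33 = 3.2211
SE = √(s₁²/n₁ + s₂²/n₂) = √(3.4160 + 3.2211) = 2.5763
df (Welch-Satterthwaite) = (s₁²/n₁ + s₂²/n₂)² / [(s₁²/n₁)²/(n₁-1) + (s₂²/n₂)²/(n₂-1)] ≈ 58.24
t = (x̄₁ - x̄₂) / SE = (81.43 - 79.45) / 2.5763 = 1.98 / 2.5763 = 0.769
p-value = 0.4453

Since p-value > α = 0.1, we fail to reject H₀.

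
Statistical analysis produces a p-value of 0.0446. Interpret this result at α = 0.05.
Since p = 0.0446 < α = 0.05, reject H₀.
There is sufficient evidence to reject the null hypothesis; the result is statistically significant at the 0.05 level.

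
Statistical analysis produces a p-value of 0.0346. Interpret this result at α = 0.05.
Since p = 0.0346 < α = 0.05, reject H₀.
There is sufficient evidence to reject the null hypothesis; the result is statistically significant at the 0.05 level.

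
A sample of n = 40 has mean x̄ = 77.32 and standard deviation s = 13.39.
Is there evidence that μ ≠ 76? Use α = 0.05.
One-sample t-test:
H₀: μ = 76
H₁: μ ≠ 76
df = n - 1 = 39
t = (x̄ - μ₀) / (s/√n) = (77.32 - 76) / (13.39/√40) = 0.623
p-value = 0.5366

Since p-value > α = 0.05, we fail to reject H₀.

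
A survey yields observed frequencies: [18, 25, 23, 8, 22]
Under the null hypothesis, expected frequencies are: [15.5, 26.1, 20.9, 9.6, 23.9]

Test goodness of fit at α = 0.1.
Chi-square goodness of fit test:
H₀: observed counts match expected distribution
H₁: observed counts differ from expected distribution
df = k - 1 = 4
χ² = Σ(O - E)²/E
   = (18 - 15.5)²/15.5 + (25 - 26.1)²/26.1 + (23 - 20.9)²/20.9 + (8 - 9.6)²/9.6 + (22 - 23.9)²/23.9
   = 0.403 + 0.046 + 0.211 + 0.267 + 0.151
   = 1.08
p-value = 0.8977

Since p-value > α = 0.1, we fail to reject H₀.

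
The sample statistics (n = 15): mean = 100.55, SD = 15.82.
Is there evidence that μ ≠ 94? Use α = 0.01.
One-sample t-test:
H₀: μ = 94
H₁: μ ≠ 94
df = n - 1 = 14
t = (x̄ - μ₀) / (s/√n) = (100.55 - 94) / (15.82/√15) = 1.604
p-value = 0.1311

Since p-value > α = 0.01, we fail to reject H₀.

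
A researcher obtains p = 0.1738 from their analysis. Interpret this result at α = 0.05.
Since p = 0.1738 > α = 0.05, fail to reject H₀.
There is insufficient evidence to reject the null hypothesis; the result is not statistically significant at the 0.05 level.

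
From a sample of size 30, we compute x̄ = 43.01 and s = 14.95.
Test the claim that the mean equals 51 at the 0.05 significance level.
One-sample t-test:
H₀: μ = 51
H₁: μ ≠ 51
df = n - 1 = 29
t = (x̄ - μ₀) / (s/√n) = (43.01 - 51) / (14.95/√30) = -2.927
p-value = 0.0066

Since p-value < α = 0.05, we reject H₀.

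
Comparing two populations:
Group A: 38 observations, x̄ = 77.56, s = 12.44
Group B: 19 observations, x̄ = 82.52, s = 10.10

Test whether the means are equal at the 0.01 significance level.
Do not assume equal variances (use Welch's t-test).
Welch's two-sample t-test:
H₀: μ₁ = μ₂
H₁: μ₁ ≠ μ₂
s₁²/n₁ = 12.44²/38 = 4.0725,  s₂²/n₂ = 10.10²/19 = 5.3689
SE = √(s₁²/n₁ + s₂²/n₂) = √(4.0725 + 5.3689) = 3.0727
df (Welch-Satterthwaite) = (s₁²/n₁ + s₂²/n₂)² / [(s₁²/n₁)²/(n₁-1) + (s₂²/n₂)²/(n₂-1)] ≈ 43.49
t = (x̄₁ - x̄₂) / SE = (77.56 - 82.52) / 3.0727 = -4.96 / 3.0727 = -1.614
p-value = 0.1137

Since p-value > α = 0.01, we fail to reject H₀.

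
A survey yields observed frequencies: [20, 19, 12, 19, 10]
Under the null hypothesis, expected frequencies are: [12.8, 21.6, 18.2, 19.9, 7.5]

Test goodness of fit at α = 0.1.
Chi-square goodness of fit test:
H₀: observed counts match expected distribution
H₁: observed counts differ from expected distribution
df = k - 1 = 4
χ² = Σ(O - E)²/E
   = (20 - 12.8)²/12.8 + (19 - 21.6)²/21.6 + (12 - 18.2)²/18.2 + (19 - 19.9)²/19.9 + (10 - 7.5)²/7.5
   = 4.050 + 0.313 + 2.112 + 0.041 + 0.833
   = 7.35
p-value = 0.1186

Since p-value > α = 0.1, we fail to reject H₀.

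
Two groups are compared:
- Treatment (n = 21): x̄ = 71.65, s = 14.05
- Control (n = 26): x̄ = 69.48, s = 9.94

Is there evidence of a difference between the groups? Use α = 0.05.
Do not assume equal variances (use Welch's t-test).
Welch's two-sample t-test:
H₀: μ₁ = μ₂
H₁: μ₁ ≠ μ₂
s₁²/n₁ = 14.05²/21 = 9.4001,  s₂²/n₂ = 9.94²/26 = 3.8001
SE = √(s₁²/n₁ + s₂²/n₂) = √(9.4001 + 3.8001) = 3.6332
df (Welch-Satterthwaite) = (s₁²/n₁ + s₂²/n₂)² / [(s₁²/n₁)²/(n₁-1) + (s₂²/n₂)²/(n₂-1)] ≈ 34.88
t = (x̄₁ - x̄₂) / SE = (71.65 - 69.48) / 3.6332 = 2.17 / 3.6332 = 0.597
p-value = 0.5542

Since p-value > α = 0.05, we fail to reject H₀.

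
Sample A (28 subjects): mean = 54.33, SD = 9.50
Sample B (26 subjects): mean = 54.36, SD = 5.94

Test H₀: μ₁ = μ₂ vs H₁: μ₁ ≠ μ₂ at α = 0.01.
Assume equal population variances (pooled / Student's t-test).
Student's two-sample t-test (equal variances):
H₀: μ₁ = μ₂
H₁: μ₁ ≠ μ₂
df = n₁ + n₂ - 2 = 52
Pooled variance s_p² = [(n₁-1)s₁² + (n₂-1)s₂²] / (n₁ + n₂ - 2) = [(27)(9.50²) + (25)(5.94²)] / 52 = 63.8238
SE = √(s_p²(1/n₁ + 1/n₂)) = √(63.8238 × (1/28 + 1/26)) = 2.1758
t = (x̄₁ - x̄₂) / SE = (54.33 - 54.36) / 2.1758 = -0.03 / 2.1758 = -0.014
p-value = 0.9891

Since p-value > α = 0.01, we fail to reject H₀.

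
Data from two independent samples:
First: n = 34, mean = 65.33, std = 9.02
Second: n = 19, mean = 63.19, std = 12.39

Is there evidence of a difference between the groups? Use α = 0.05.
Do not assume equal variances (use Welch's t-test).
Welch's two-sample t-test:
H₀: μ₁ = μ₂
H₁: μ₁ ≠ μ₂
s₁²/n₁ = 9.02²/34 = 2.3930,  s₂²/n₂ = 12.39²/19 = 8.0796
SE = √(s₁²/n₁ + s₂²/n₂) = √(2.3930 + 8.0796) = 3.2361
df (Welch-Satterthwaite) = (s₁²/n₁ + s₂²/n₂)² / [(s₁²/n₁)²/(n₁-1) + (s₂²/n₂)²/(n₂-1)] ≈ 28.86
t = (x̄₁ - x̄₂) / SE = (65.33 - 63.19) / 3.2361 = 2.14 / 3.2361 = 0.661
p-value = 0.5137

Since p-value > α = 0.05, we fail to reject H₀.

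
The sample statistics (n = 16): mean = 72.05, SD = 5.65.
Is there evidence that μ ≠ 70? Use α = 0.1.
One-sample t-test:
H₀: μ = 70
H₁: μ ≠ 70
df = n - 1 = 15
t = (x̄ - μ₀) / (s/√n) = (72.05 - 70) / (5.65/√16) = 1.451
p-value = 0.1673

Since p-value > α = 0.1, we fail to reject H₀.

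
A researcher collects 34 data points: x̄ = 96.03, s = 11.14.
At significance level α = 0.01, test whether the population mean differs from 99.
One-sample t-test:
H₀: μ = 99
H₁: μ ≠ 99
df = n - 1 = 33
t = (x̄ - μ₀) / (s/√n) = (96.03 - 99) / (11.14/√34) = -1.555
p-value = 0.1296

Since p-value > α = 0.01, we fail to reject H₀.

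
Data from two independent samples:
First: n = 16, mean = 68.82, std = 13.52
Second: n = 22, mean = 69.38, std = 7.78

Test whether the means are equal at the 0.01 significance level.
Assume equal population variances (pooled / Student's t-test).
Student's two-sample t-test (equal variances):
H₀: μ₁ = μ₂
H₁: μ₁ ≠ μ₂
df = n₁ + n₂ - 2 = 36
Pooled variance s_p² = [(n₁-1)s₁² + (n₂-1)s₂²] / (n₁ + n₂ - 2) = [(15)(13.52²) + (21)(7.78²)] / 36 = 111.4709
SE = √(s_p²(1/n₁ + 1/n₂)) = √(111.4709 × (1/16 + 1/22)) = 3.4690
t = (x̄₁ - x̄₂) / SE = (68.82 - 69.38) / 3.4690 = -0.56 / 3.4690 = -0.161
p-value = 0.8727

Since p-value > α = 0.01, we fail to reject H₀.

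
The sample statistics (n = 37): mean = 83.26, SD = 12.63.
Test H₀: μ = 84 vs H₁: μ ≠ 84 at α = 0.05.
One-sample t-test:
H₀: μ = 84
H₁: μ ≠ 84
df = n - 1 = 36
t = (x̄ - μ₀) / (s/√n) = (83.26 - 84) / (12.63/√37) = -0.356
p-value = 0.7236

Since p-value > α = 0.05, we fail to reject H₀.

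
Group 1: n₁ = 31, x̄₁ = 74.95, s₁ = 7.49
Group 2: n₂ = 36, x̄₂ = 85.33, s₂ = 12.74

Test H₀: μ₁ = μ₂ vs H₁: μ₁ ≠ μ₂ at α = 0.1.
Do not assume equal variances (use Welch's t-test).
Welch's two-sample t-test:
H₀: μ₁ = μ₂
H₁: μ₁ ≠ μ₂
s₁²/n₁ = 7.49²/31 = 1.8097,  s₂²/n₂ = 12.74²/36 = 4.5085
SE = √(s₁²/n₁ + s₂²/n₂) = √(1.8097 + 4.5085) = 2.5136
df (Welch-Satterthwaite) = (s₁²/n₁ + s₂²/n₂)² / [(s₁²/n₁)²/(n₁-1) + (s₂²/n₂)²/(n₂-1)] ≈ 57.86
t = (x̄₁ - x̄₂) / SE = (74.95 - 85.33) / 2.5136 = -10.38 / 2.5136 = -4.130
p-value = 0.0001

Since p-value < α = 0.1, we reject H₀.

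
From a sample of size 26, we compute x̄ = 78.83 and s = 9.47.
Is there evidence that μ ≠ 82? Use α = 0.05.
One-sample t-test:
H₀: μ = 82
H₁: μ ≠ 82
df = n - 1 = 25
t = (x̄ - μ₀) / (s/√n) = (78.83 - 82) / (9.47/√26) = -1.707
p-value = 0.1002

Since p-value > α = 0.05, we fail to reject H₀.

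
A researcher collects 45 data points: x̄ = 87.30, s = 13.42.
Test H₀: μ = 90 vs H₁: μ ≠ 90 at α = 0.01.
One-sample t-test:
H₀: μ = 90
H₁: μ ≠ 90
df = n - 1 = 44
t = (x̄ - μ₀) / (s/√n) = (87.30 - 90) / (13.42/√45) = -1.350
p-value = 0.1840

Since p-value > α = 0.01, we fail to reject H₀.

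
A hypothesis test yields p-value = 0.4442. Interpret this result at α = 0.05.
Since p = 0.4442 > α = 0.05, fail to reject H₀.
There is insufficient evidence to reject the null hypothesis; the result is not statistically significant at the 0.05 level.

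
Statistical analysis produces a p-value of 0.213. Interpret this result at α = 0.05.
Since p = 0.213 > α = 0.05, fail to reject H₀.
There is insufficient evidence to reject the null hypothesis; the result is not statistically significant at the 0.05 level.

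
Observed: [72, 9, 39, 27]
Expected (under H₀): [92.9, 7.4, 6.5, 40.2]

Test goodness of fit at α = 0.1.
Chi-square goodness of fit test:
H₀: observed counts match expected distribution
H₁: observed counts differ from expected distribution
df = k - 1 = 3
χ² = Σ(O - E)²/E
   = (72 - 92.9)²/92.9 + (9 - 7.4)²/7.4 + (39 - 6.5)²/6.5 + (27 - 40.2)²/40.2
   = 4.702 + 0.346 + 162.500 + 4.334
   = 171.88
p-value < 0.0001

Since p-value < α = 0.1, we reject H₀.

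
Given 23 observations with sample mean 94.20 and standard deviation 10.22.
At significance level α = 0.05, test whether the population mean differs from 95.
One-sample t-test:
H₀: μ = 95
H₁: μ ≠ 95
df = n - 1 = 22
t = (x̄ - μ₀) / (s/√n) = (94.20 - 95) / (10.22/√23) = -0.375
p-value = 0.7110

Since p-value > α = 0.05, we fail to reject H₀.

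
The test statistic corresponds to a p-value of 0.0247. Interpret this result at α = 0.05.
Since p = 0.0247 < α = 0.05, reject H₀.
There is sufficient evidence to reject the null hypothesis; the result is statistically significant at the 0.05 level.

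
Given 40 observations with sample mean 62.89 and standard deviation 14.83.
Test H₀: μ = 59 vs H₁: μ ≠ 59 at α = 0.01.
One-sample t-test:
H₀: μ = 59
H₁: μ ≠ 59
df = n - 1 = 39
t = (x̄ - μ₀) / (s/√n) = (62.89 - 59) / (14.83/√40) = 1.659
p-value = 0.1051

Since p-value > α = 0.01, we fail to reject H₀.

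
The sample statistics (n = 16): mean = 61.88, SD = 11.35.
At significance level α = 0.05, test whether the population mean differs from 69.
One-sample t-test:
H₀: μ = 69
H₁: μ ≠ 69
df = n - 1 = 15
t = (x̄ - μ₀) / (s/√n) = (61.88 - 69) / (11.35/√16) = -2.509
p-value = 0.0241

Since p-value < α = 0.05, we reject H₀.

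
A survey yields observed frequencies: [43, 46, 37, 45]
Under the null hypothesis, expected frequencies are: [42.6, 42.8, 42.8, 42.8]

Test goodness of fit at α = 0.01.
Chi-square goodness of fit test:
H₀: observed counts match expected distribution
H₁: observed counts differ from expected distribution
df = k - 1 = 3
χ² = Σ(O - E)²/E
   = (43 - 42.6)²/42.6 + (46 - 42.8)²/42.8 + (37 - 42.8)²/42.8 + (45 - 42.8)²/42.8
   = 0.004 + 0.239 + 0.786 + 0.113
   = 1.14
p-value = 0.7669

Since p-value > α = 0.01, we fail to reject H₀.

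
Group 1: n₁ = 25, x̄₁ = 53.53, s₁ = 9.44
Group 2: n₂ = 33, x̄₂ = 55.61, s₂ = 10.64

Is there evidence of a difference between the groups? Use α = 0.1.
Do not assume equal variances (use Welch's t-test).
Welch's two-sample t-test:
H₀: μ₁ = μ₂
H₁: μ₁ ≠ μ₂
s₁²/n₁ = 9.44²/25 = 3.5645,  s₂²/n₂ = 10.64²/33 = 3.4306
SE = √(s₁²/n₁ + s₂²/n₂) = √(3.5645 + 3.4306) = 2.6448
df (Welch-Satterthwaite) = (s₁²/n₁ + s₂²/n₂)² / [(s₁²/n₁)²/(n₁-1) + (s₂²/n₂)²/(n₂-1)] ≈ 54.54
t = (x̄₁ - x̄₂) / SE = (53.53 - 55.61) / 2.6448 = -2.08 / 2.6448 = -0.786
p-value = 0.4350

Since p-value > α = 0.1, we fail to reject H₀.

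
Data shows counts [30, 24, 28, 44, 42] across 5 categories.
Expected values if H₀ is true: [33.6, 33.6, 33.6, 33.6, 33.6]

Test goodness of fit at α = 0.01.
Chi-square goodness of fit test:
H₀: observed counts match expected distribution
H₁: observed counts differ from expected distribution
df = k - 1 = 4
χ² = Σ(O - E)²/E
   = (30 - 33.6)²/33.6 + (24 - 33.6)²/33.6 + (28 - 33.6)²/33.6 + (44 - 33.6)²/33.6 + (42 - 33.6)²/33.6
   = 0.386 + 2.743 + 0.933 + 3.219 + 2.100
   = 9.38
p-value = 0.0523

Since p-value > α = 0.01, we fail to reject H₀.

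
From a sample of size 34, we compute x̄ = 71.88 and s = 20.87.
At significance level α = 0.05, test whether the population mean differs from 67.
One-sample t-test:
H₀: μ = 67
H₁: μ ≠ 67
df = n - 1 = 33
t = (x̄ - μ₀) / (s/√n) = (71.88 - 67) / (20.87/√34) = 1.363
p-value = 0.1820

Since p-value > α = 0.05, we fail to reject H₀.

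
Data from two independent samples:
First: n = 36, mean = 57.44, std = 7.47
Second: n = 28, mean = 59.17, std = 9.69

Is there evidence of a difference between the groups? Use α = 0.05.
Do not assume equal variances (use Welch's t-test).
Welch's two-sample t-test:
H₀: μ₁ = μ₂
H₁: μ₁ ≠ μ₂
s₁²/n₁ = 7.47²/36 = 1.5500,  s₂²/n₂ = 9.69²/28 = 3.3534
SE = √(s₁²/n₁ + s₂²/n₂) = √(1.5500 + 3.3534) = 2.2144
df (Welch-Satterthwaite) = (s₁²/n₁ + s₂²/n₂)² / [(s₁²/n₁)²/(n₁-1) + (s₂²/n₂)²/(n₂-1)] ≈ 49.56
t = (x̄₁ - x̄₂) / SE = (57.44 - 59.17) / 2.2144 = -1.73 / 2.2144 = -0.781
p-value = 0.4384

Since p-value > α = 0.05, we fail to reject H₀.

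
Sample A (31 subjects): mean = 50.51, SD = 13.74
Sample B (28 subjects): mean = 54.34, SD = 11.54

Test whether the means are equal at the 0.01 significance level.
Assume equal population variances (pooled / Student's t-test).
Student's two-sample t-test (equal variances):
H₀: μ₁ = μ₂
H₁: μ₁ ≠ μ₂
df = n₁ + n₂ - 2 = 57
Pooled variance s_p² = [(n₁-1)s₁² + (n₂-1)s₂²] / (n₁ + n₂ - 2) = [(30)(13.74²) + (27)(11.54²)] / 57 = 162.4432
SE = √(s_p²(1/n₁ + 1/n₂)) = √(162.4432 × (1/31 + 1/28)) = 3.3229
t = (x̄₁ - x̄₂) / SE = (50.51 - 54.34) / 3.3229 = -3.83 / 3.3229 = -1.153
p-value = 0.2539

Since p-value > α = 0.01, we fail to reject H₀.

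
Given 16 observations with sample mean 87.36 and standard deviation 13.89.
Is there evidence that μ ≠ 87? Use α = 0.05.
One-sample t-test:
H₀: μ = 87
H₁: μ ≠ 87
df = n - 1 = 15
t = (x̄ - μ₀) / (s/√n) = (87.36 - 87) / (13.89/√16) = 0.104
p-value = 0.9188

Since p-value > α = 0.05, we fail to reject H₀.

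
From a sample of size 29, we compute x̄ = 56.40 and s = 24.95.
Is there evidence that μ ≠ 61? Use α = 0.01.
One-sample t-test:
H₀: μ = 61
H₁: μ ≠ 61
df = n - 1 = 28
t = (x̄ - μ₀) / (s/√n) = (56.40 - 61) / (24.95/√29) = -0.993
p-value = 0.3293

Since p-value > α = 0.01, we fail to reject H₀.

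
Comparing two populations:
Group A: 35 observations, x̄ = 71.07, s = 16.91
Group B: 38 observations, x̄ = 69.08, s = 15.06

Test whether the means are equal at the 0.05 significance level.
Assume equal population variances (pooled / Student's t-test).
Student's two-sample t-test (equal variances):
H₀: μ₁ = μ₂
H₁: μ₁ ≠ μ₂
df = n₁ + n₂ - 2 = 71
Pooled variance s_p² = [(n₁-1)s₁² + (n₂-1)s₂²] / (n₁ + n₂ - 2) = [(34)(16.91²) + (37)(15.06²)] / 71 = 255.1263
SE = √(s_p²(1/n₁ + 1/n₂)) = √(255.1263 × (1/35 + 1/38)) = 3.7421
t = (x̄₁ - x̄₂) / SE = (71.07 - 69.08) / 3.7421 = 1.99 / 3.7421 = 0.532
p-value = 0.5965

Since p-value > α = 0.05, we fail to reject H₀.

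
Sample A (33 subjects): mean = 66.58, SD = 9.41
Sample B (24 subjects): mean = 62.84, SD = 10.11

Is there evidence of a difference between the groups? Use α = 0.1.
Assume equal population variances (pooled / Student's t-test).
Student's two-sample t-test (equal variances):
H₀: μ₁ = μ₂
H₁: μ₁ ≠ μ₂
df = n₁ + n₂ - 2 = 55
Pooled variance s_p² = [(n₁-1)s₁² + (n₂-1)s₂²] / (n₁ + n₂ - 2) = [(32)(9.41²) + (23)(10.11²)] / 55 = 94.2621
SE = √(s_p²(1/n₁ + 1/n₂)) = √(94.2621 × (1/33 + 1/24)) = 2.6046
t = (x̄₁ - x̄₂) / SE = (66.58 - 62.84) / 2.6046 = 3.74 / 2.6046 = 1.436
p-value = 0.1567

Since p-value > α = 0.1, we fail to reject H₀.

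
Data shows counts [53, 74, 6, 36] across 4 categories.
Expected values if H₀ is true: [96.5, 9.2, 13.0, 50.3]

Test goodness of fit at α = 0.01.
Chi-square goodness of fit test:
H₀: observed counts match expected distribution
H₁: observed counts differ from expected distribution
df = k - 1 = 3
χ² = Σ(O - E)²/E
   = (53 - 96.5)²/96.5 + (74 - 9.2)²/9.2 + (6 - 13.0)²/13.0 + (36 - 50.3)²/50.3
   = 19.609 + 456.417 + 3.769 + 4.065
   = 483.86
p-value < 0.0001

Since p-value < α = 0.01, we reject H₀.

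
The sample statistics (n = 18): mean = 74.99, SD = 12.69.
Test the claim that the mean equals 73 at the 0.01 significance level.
One-sample t-test:
H₀: μ = 73
H₁: μ ≠ 73
df = n - 1 = 17
t = (x̄ - μ₀) / (s/√n) = (74.99 - 73) / (12.69/√18) = 0.665
p-value = 0.5148

Since p-value > α = 0.01, we fail to reject H₀.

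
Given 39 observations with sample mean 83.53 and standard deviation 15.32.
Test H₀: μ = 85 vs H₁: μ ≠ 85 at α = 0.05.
One-sample t-test:
H₀: μ = 85
H₁: μ ≠ 85
df = n - 1 = 38
t = (x̄ - μ₀) / (s/√n) = (83.53 - 85) / (15.32/√39) = -0.599
p-value = 0.5526

Since p-value > α = 0.05, we fail to reject H₀.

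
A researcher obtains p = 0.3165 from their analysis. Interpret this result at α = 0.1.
Since p = 0.3165 > α = 0.1, fail to reject H₀.
There is insufficient evidence to reject the null hypothesis; the result is not statistically significant at the 0.1 level.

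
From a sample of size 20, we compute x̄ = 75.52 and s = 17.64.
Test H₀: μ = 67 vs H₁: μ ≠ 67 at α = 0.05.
One-sample t-test:
H₀: μ = 67
H₁: μ ≠ 67
df = n - 1 = 19
t = (x̄ - μ₀) / (s/√n) = (75.52 - 67) / (17.64/√20) = 2.160
p-value = 0.0438

Since p-value < α = 0.05, we reject H₀.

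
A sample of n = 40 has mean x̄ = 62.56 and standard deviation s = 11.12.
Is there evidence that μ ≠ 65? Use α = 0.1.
One-sample t-test:
H₀: μ = 65
H₁: μ ≠ 65
df = n - 1 = 39
t = (x̄ - μ₀) / (s/√n) = (62.56 - 65) / (11.12/√40) = -1.388
p-value = 0.1731

Since p-value > α = 0.1, we fail to reject H₀.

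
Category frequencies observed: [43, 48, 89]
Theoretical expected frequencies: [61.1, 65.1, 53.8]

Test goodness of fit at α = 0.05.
Chi-square goodness of fit test:
H₀: observed counts match expected distribution
H₁: observed counts differ from expected distribution
df = k - 1 = 2
χ² = Σ(O - E)²/E
   = (43 - 61.1)²/61.1 + (48 - 65.1)²/65.1 + (89 - 53.8)²/53.8
   = 5.362 + 4.492 + 23.030
   = 32.88
p-value < 0.0001

Since p-value < α = 0.05, we reject H₀.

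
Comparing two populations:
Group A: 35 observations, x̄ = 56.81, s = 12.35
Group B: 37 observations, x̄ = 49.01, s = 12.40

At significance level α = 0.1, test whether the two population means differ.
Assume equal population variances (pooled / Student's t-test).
Student's two-sample t-test (equal variances):
H₀: μ₁ = μ₂
H₁: μ₁ ≠ μ₂
df = n₁ + n₂ - 2 = 70
Pooled variance s_p² = [(n₁-1)s₁² + (n₂-1)s₂²] / (n₁ + n₂ - 2) = [(34)(12.35²) + (36)(12.40²)] / 70 = 153.1589
SE = √(s_p²(1/n₁ + 1/n₂)) = √(153.1589 × (1/35 + 1/37)) = 2.9181
t = (x̄₁ - x̄₂) / SE = (56.81 - 49.01) / 2.9181 = 7.80 / 2.9181 = 2.673
p-value = 0.0093

Since p-value < α = 0.1, we reject H₀.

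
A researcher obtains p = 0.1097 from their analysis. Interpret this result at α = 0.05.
Since p = 0.1097 > α = 0.05, fail to reject H₀.
There is insufficient evidence to reject the null hypothesis; the result is not statistically significant at the 0.05 level.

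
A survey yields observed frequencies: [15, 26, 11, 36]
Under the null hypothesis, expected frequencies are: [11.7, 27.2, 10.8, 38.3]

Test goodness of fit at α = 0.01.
Chi-square goodness of fit test:
H₀: observed counts match expected distribution
H₁: observed counts differ from expected distribution
df = k - 1 = 3
χ² = Σ(O - E)²/E
   = (15 - 11.7)²/11.7 + (26 - 27.2)²/27.2 + (11 - 10.8)²/10.8 + (36 - 38.3)²/38.3
   = 0.931 + 0.053 + 0.004 + 0.138
   = 1.13
p-value = 0.7709

Since p-value > α = 0.01, we fail to reject H₀.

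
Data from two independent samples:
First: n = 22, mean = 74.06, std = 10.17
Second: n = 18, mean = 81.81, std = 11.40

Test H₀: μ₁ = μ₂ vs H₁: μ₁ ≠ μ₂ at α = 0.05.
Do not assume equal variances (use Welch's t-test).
Welch's two-sample t-test:
H₀: μ₁ = μ₂
H₁: μ₁ ≠ μ₂
s₁²/n₁ = 10.17²/22 = 4.7013,  s₂²/n₂ = 11.40²/18 = 7.2200
SE = √(s₁²/n₁ + s₂²/n₂) = √(4.7013 + 7.2200) = 3.4527
df (Welch-Satterthwaite) = (s₁²/n₁ + s₂²/n₂)² / [(s₁²/n₁)²/(n₁-1) + (s₂²/n₂)²/(n₂-1)] ≈ 34.50
t = (x̄₁ - x̄₂) / SE = (74.06 - 81.81) / 3.4527 = -7.75 / 3.4527 = -2.245
p-value = 0.0313

Since p-value < α = 0.05, we reject H₀.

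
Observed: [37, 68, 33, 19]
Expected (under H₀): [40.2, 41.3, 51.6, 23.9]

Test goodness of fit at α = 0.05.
Chi-square goodness of fit test:
H₀: observed counts match expected distribution
H₁: observed counts differ from expected distribution
df = k - 1 = 3
χ² = Σ(O - E)²/E
   = (37 - 40.2)²/40.2 + (68 - 41.3)²/41.3 + (33 - 51.6)²/51.6 + (19 - 23.9)²/23.9
   = 0.255 + 17.261 + 6.705 + 1.005
   = 25.23
p-value < 0.0001

Since p-value < α = 0.05, we reject H₀.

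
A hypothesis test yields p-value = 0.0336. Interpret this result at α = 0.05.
Since p = 0.0336 < α = 0.05, reject H₀.
There is sufficient evidence to reject the null hypothesis; the result is statistically significant at the 0.05 level.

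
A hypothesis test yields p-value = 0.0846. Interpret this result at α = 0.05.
Since p = 0.0846 > α = 0.05, fail to reject H₀.
There is insufficient evidence to reject the null hypothesis; the result is not statistically significant at the 0.05 level.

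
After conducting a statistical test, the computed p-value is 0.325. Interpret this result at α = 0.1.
Since p = 0.325 > α = 0.1, fail to reject H₀.
There is insufficient evidence to reject the null hypothesis; the result is not statistically significant at the 0.1 level.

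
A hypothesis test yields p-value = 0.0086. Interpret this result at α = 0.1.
Since p = 0.0086 < α = 0.1, reject H₀.
There is sufficient evidence to reject the null hypothesis; the result is statistically significant at the 0.1 level.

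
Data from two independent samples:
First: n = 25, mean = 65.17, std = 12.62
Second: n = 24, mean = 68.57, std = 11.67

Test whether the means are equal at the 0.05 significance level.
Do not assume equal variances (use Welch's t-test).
Welch's two-sample t-test:
H₀: μ₁ = μ₂
H₁: μ₁ ≠ μ₂
s₁²/n₁ = 12.62²/25 = 6.3706,  s₂²/n₂ = 11.67²/24 = 5.6745
SE = √(s₁²/n₁ + s₂²/n₂) = √(6.3706 + 5.6745) = 3.4706
df (Welch-Satterthwaite) = (s₁²/n₁ + s₂²/n₂)² / [(s₁²/n₁)²/(n₁-1) + (s₂²/n₂)²/(n₂-1)] ≈ 46.94
t = (x̄₁ - x̄₂) / SE = (65.17 - 68.57) / 3.4706 = -3.40 / 3.4706 = -0.980
p-value = 0.3323

Since p-value > α = 0.05, we fail to reject H₀.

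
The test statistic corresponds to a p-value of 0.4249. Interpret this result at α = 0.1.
Since p = 0.4249 > α = 0.1, fail to reject H₀.
There is insufficient evidence to reject the null hypothesis; the result is not statistically significant at the 0.1 level.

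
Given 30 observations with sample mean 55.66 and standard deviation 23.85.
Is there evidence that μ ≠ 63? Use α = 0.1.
One-sample t-test:
H₀: μ = 63
H₁: μ ≠ 63
df = n - 1 = 29
t = (x̄ - μ₀) / (s/√n) = (55.66 - 63) / (23.85/√30) = -1.686
p-value = 0.1026

Since p-value > α = 0.1, we fail to reject H₀.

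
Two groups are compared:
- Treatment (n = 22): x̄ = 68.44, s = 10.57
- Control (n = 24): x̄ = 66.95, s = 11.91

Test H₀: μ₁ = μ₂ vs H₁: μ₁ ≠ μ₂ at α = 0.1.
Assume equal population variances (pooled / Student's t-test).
Student's two-sample t-test (equal variances):
H₀: μ₁ = μ₂
H₁: μ₁ ≠ μ₂
df = n₁ + n₂ - 2 = 44
Pooled variance s_p² = [(n₁-1)s₁² + (n₂-1)s₂²] / (n₁ + n₂ - 2) = [(21)(10.57²) + (23)(11.91²)] / 44 = 127.4711
SE = √(s_p²(1/n₁ + 1/n₂)) = √(127.4711 × (1/22 + 1/24)) = 3.3325
t = (x̄₁ - x̄₂) / SE = (68.44 - 66.95) / 3.3325 = 1.49 / 3.3325 = 0.447
p-value = 0.6570

Since p-value > α = 0.1, we fail to reject H₀.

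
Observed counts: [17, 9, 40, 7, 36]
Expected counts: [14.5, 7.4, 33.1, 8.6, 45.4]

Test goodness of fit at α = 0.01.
Chi-square goodness of fit test:
H₀: observed counts match expected distribution
H₁: observed counts differ from expected distribution
df = k - 1 = 4
χ² = Σ(O - E)²/E
   = (17 - 14.5)²/14.5 + (9 - 7.4)²/7.4 + (40 - 33.1)²/33.1 + (7 - 8.6)²/8.6 + (36 - 45.4)²/45.4
   = 0.431 + 0.346 + 1.438 + 0.298 + 1.946
   = 4.46
p-value = 0.3474

Since p-value > α = 0.01, we fail to reject H₀.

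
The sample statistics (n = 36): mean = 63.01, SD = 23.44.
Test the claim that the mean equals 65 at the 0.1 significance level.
One-sample t-test:
H₀: μ = 65
H₁: μ ≠ 65
df = n - 1 = 35
t = (x̄ - μ₀) / (s/√n) = (63.01 - 65) / (23.44/√36) = -0.509
p-value = 0.6137

Since p-value > α = 0.1, we fail to reject H₀.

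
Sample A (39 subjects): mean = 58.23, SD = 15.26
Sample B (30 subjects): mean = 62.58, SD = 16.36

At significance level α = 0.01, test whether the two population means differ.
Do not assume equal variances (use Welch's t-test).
Welch's two-sample t-test:
H₀: μ₁ = μ₂
H₁: μ₁ ≠ μ₂
s₁²/n₁ = 15.26²/39 = 5.9710,  s₂²/n₂ = 16.36²/30 = 8.9217
SE = √(s₁²/n₁ + s₂²/n₂) = √(5.9710 + 8.9217) = 3.8591
df (Welch-Satterthwaite) = (s₁²/n₁ + s₂²/n₂)² / [(s₁²/n₁)²/(n₁-1) + (s₂²/n₂)²/(n₂-1)] ≈ 60.22
t = (x̄₁ - x̄₂) / SE = (58.23 - 62.58) / 3.8591 = -4.35 / 3.8591 = -1.127
p-value = 0.2641

Since p-value > α = 0.01, we fail to reject H₀.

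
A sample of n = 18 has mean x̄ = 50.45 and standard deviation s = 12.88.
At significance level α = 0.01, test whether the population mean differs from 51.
One-sample t-test:
H₀: μ = 51
H₁: μ ≠ 51
df = n - 1 = 17
t = (x̄ - μ₀) / (s/√n) = (50.45 - 51) / (12.88/√18) = -0.181
p-value = 0.8584

Since p-value > α = 0.01, we fail to reject H₀.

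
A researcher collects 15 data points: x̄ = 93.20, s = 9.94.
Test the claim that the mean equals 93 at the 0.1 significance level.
One-sample t-test:
H₀: μ = 93
H₁: μ ≠ 93
df = n - 1 = 14
t = (x̄ - μ₀) / (s/√n) = (93.20 - 93) / (9.94/√15) = 0.078
p-value = 0.9390

Since p-value > α = 0.1, we fail to reject H₀.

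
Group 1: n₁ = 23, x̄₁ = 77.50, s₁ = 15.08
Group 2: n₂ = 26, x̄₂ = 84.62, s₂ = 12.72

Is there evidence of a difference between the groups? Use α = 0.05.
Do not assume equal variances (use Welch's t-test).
Welch's two-sample t-test:
H₀: μ₁ = μ₂
H₁: μ₁ ≠ μ₂
s₁²/n₁ = 15.08²/23 = 9.8872,  s₂²/n₂ = 12.72²/26 = 6.2230
SE = √(s₁²/n₁ + s₂²/n₂) = √(9.8872 + 6.2230) = 4.0138
df (Welch-Satterthwaite) = (s₁²/n₁ + s₂²/n₂)² / [(s₁²/n₁)²/(n₁-1) + (s₂²/n₂)²/(n₂-1)] ≈ 43.31
t = (x̄₁ - x̄₂) / SE = (77.50 - 84.62) / 4.0138 = -7.12 / 4.0138 = -1.774
p-value = 0.0831

Since p-value > α = 0.05, we fail to reject H₀.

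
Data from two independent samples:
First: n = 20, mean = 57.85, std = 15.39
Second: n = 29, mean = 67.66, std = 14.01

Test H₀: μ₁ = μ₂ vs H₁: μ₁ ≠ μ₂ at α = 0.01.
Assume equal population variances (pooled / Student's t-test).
Student's two-sample t-test (equal variances):
H₀: μ₁ = μ₂
H₁: μ₁ ≠ μ₂
df = n₁ + n₂ - 2 = 47
Pooled variance s_p² = [(n₁-1)s₁² + (n₂-1)s₂²] / (n₁ + n₂ - 2) = [(19)(15.39²) + (28)(14.01²)] / 47 = 212.6815
SE = √(s_p²(1/n₁ + 1/n₂)) = √(212.6815 × (1/20 + 1/29)) = 4.2389
t = (x̄₁ - x̄₂) / SE = (57.85 - 67.66) / 4.2389 = -9.81 / 4.2389 = -2.314
p-value = 0.0251

Since p-value > α = 0.01, we fail to reject H₀.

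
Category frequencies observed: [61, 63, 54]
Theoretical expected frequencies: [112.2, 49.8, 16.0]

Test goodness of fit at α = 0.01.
Chi-square goodness of fit test:
H₀: observed counts match expected distribution
H₁: observed counts differ from expected distribution
df = k - 1 = 2
χ² = Σ(O - E)²/E
   = (61 - 112.2)²/112.2 + (63 - 49.8)²/49.8 + (54 - 16.0)²/16.0
   = 23.364 + 3.499 + 90.250
   = 117.11
p-value < 0.0001

Since p-value < α = 0.01, we reject H₀.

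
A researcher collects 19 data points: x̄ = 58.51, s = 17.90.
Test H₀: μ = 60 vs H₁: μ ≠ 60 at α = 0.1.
One-sample t-test:
H₀: μ = 60
H₁: μ ≠ 60
df = n - 1 = 18
t = (x̄ - μ₀) / (s/√n) = (58.51 - 60) / (17.90/√19) = -0.363
p-value = 0.7210

Since p-value > α = 0.1, we fail to reject H₀.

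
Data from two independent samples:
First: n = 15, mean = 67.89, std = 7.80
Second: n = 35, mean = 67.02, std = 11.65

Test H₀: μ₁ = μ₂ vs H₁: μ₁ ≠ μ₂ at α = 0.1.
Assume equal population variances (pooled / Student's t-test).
Student's two-sample t-test (equal variances):
H₀: μ₁ = μ₂
H₁: μ₁ ≠ μ₂
df = n₁ + n₂ - 2 = 48
Pooled variance s_p² = [(n₁-1)s₁² + (n₂-1)s₂²] / (n₁ + n₂ - 2) = [(14)(7.80²) + (34)(11.65²)] / 48 = 113.8818
SE = √(s_p²(1/n₁ + 1/n₂)) = √(113.8818 × (1/15 + 1/35)) = 3.2933
t = (x̄₁ - x̄₂) / SE = (67.89 - 67.02) / 3.2933 = 0.87 / 3.2933 = 0.264
p-value = 0.7928

Since p-value > α = 0.1, we fail to reject H₀.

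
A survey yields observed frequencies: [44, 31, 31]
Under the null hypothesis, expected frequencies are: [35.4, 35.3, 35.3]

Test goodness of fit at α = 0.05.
Chi-square goodness of fit test:
H₀: observed counts match expected distribution
H₁: observed counts differ from expected distribution
df = k - 1 = 2
χ² = Σ(O - E)²/E
   = (44 - 35.4)²/35.4 + (31 - 35.3)²/35.3 + (31 - 35.3)²/35.3
   = 2.089 + 0.524 + 0.524
   = 3.14
p-value = 0.2084

Since p-value > α = 0.05, we fail to reject H₀.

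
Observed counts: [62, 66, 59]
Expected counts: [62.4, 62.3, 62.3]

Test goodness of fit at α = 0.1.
Chi-square goodness of fit test:
H₀: observed counts match expected distribution
H₁: observed counts differ from expected distribution
df = k - 1 = 2
χ² = Σ(O - E)²/E
   = (62 - 62.4)²/62.4 + (66 - 62.3)²/62.3 + (59 - 62.3)²/62.3
   = 0.003 + 0.220 + 0.175
   = 0.40
p-value = 0.8199

Since p-value > α = 0.1, we fail to reject H₀.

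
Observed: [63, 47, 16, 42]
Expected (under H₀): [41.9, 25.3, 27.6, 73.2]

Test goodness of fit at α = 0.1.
Chi-square goodness of fit test:
H₀: observed counts match expected distribution
H₁: observed counts differ from expected distribution
df = k - 1 = 3
χ² = Σ(O - E)²/E
   = (63 - 41.9)²/41.9 + (47 - 25.3)²/25.3 + (16 - 27.6)²/27.6 + (42 - 73.2)²/73.2
   = 10.626 + 18.612 + 4.875 + 13.298
   = 47.41
p-value < 0.0001

Since p-value < α = 0.1, we reject H₀.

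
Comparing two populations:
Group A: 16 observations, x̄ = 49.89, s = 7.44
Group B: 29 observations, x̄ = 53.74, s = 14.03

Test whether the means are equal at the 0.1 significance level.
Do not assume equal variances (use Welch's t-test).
Welch's two-sample t-test:
H₀: μ₁ = μ₂
H₁: μ₁ ≠ μ₂
s₁²/n₁ = 7.44²/16 = 3.4596,  s₂²/n₂ = 14.03²/29 = 6.7876
SE = √(s₁²/n₁ + s₂²/n₂) = √(3.4596 + 6.7876) = 3.2011
df (Welch-Satterthwaite) = (s₁²/n₁ + s₂²/n₂)² / [(s₁²/n₁)²/(n₁-1) + (s₂²/n₂)²/(n₂-1)] ≈ 42.98
t = (x̄₁ - x̄₂) / SE = (49.89 - 53.74) / 3.2011 = -3.85 / 3.2011 = -1.203
p-value = 0.2357

Since p-value > α = 0.1, we fail to reject H₀.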